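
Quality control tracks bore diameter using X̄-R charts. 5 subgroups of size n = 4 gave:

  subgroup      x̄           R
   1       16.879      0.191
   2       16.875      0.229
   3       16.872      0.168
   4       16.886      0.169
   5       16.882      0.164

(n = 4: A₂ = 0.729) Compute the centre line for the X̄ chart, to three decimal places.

X̄̄ = (16.879 + 16.875 + 16.872 + 16.886 + 16.882) / 5 = 84.3940 / 5 = 16.8788
CL = X̄̄ = 16.8788

16.879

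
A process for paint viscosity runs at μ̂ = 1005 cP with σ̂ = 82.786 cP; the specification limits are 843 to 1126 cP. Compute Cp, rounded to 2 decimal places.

Cp = (USL − LSL) / (6σ̂) = (1126 − 843) / (6 × 82.786) = 283.0000 / 496.7160 = 0.5697

0.57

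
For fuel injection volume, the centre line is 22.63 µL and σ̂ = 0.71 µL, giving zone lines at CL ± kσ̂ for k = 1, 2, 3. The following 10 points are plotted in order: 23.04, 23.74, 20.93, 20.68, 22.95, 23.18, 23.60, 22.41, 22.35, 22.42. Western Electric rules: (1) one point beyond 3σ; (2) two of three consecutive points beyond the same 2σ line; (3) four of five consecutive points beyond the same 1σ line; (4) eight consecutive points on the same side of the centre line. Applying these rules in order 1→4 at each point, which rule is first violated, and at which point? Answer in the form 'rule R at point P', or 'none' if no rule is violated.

Zone of each point (C = within 1σ̂, B = 1σ̂–2σ̂, A = 2σ̂–3σ̂, * = beyond 3σ̂; sign = side of CL): 1:+C, 2:+B, 3:-A, 4:-A, 5:+C, 6:+C, 7:+B, 8:-C, 9:-C, 10:-C
Rule 2 (two of three consecutive points beyond the same 2σ limit) is satisfied at point 4.

rule 2 at point 4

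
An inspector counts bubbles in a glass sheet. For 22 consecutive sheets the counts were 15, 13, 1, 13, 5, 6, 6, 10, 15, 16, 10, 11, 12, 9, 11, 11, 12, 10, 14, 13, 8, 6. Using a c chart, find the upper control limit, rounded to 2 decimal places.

19.95

c̄ = (15 + 13 + 1 + 13 + 5 + 6 + 6 + 10 + 15 + 16 + 10 + 11 + 12 + 9 + 11 + 11 + 12 + 10 + 14 + 13 + 8 + 6) / 22 = 227 / 22 = 10.3182
UCL = c̄ + 3√c̄ = 10.3182 + 3 × √10.3182 = 10.3182 + 3 × 3.2122 = 19.9548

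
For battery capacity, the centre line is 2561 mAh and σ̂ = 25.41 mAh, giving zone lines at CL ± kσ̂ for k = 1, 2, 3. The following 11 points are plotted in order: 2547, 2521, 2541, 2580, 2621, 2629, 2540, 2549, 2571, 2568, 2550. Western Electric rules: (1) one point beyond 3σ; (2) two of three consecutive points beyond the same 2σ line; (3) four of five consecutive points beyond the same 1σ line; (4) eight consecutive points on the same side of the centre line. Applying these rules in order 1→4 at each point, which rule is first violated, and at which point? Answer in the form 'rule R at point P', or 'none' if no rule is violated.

Zone of each point (C = within 1σ̂, B = 1σ̂–2σ̂, A = 2σ̂–3σ̂, * = beyond 3σ̂; sign = side of CL): 1:-C, 2:-B, 3:-C, 4:+C, 5:+A, 6:+A, 7:-C, 8:-C, 9:+C, 10:+C, 11:-C
Rule 2 (two of three consecutive points beyond the same 2σ limit) is satisfied at point 6.

rule 2 at point 6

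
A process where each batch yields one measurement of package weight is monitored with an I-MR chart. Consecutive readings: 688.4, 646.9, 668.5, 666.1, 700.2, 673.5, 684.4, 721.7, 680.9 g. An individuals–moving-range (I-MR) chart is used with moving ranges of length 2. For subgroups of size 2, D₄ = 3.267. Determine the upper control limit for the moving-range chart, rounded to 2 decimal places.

87.92

Moving ranges: 41.5, 21.6, 2.4, 34.1, 26.7, 10.9, 37.3, 40.8; M̄R̄ = 215.3000 / 8 = 26.9125
UCL_MR = D₄·M̄R̄ = 3.267 × 26.9125 = 87.9231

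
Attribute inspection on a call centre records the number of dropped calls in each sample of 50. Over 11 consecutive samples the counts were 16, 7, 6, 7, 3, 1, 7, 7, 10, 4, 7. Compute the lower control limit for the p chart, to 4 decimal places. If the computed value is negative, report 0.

p̄ = Σdᵢ / (k·n) = 75 / (11 × 50) = 0.13636
LCL = p̄ − 3·√(p̄(1−p̄)/n) = 0.13636 − 3 × 0.04853 = -0.00923 → 0 (negative, so LCL = 0)

0.0000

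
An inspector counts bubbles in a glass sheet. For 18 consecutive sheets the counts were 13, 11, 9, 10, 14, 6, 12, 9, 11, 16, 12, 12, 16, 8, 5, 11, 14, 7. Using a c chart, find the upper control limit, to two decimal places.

c̄ = (13 + 11 + 9 + 10 + 14 + 6 + 12 + 9 + 11 + 16 + 12 + 12 + 16 + 8 + 5 + 11 + 14 + 7) / 18 = 196 / 18 = 10.8889
UCL = c̄ + 3√c̄ = 10.8889 + 3 × √10.8889 = 10.8889 + 3 × 3.2998 = 20.7884

20.79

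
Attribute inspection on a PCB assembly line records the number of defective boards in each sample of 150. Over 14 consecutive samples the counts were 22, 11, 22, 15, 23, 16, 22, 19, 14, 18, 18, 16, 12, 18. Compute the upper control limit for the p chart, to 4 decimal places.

p̄ = Σdᵢ / (k·n) = 246 / (14 × 150) = 0.11714
UCL = p̄ + 3·√(p̄(1−p̄)/n) = 0.11714 + 3 × √(0.11714×0.88286/150) = 0.11714 + 3 × 0.02626 = 0.19592

0.1959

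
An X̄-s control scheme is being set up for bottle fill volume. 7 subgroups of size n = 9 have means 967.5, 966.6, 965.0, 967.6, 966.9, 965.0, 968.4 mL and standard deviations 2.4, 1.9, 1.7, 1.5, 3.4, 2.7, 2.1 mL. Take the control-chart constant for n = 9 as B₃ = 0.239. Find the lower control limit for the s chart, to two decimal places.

s̄ = (2.4 + 1.9 + 1.7 + 1.5 + 3.4 + 2.7 + 2.1) / 7 = 2.2429
LCL_s = B₃·s̄ = 0.239 × 2.2429 = 0.5360

0.54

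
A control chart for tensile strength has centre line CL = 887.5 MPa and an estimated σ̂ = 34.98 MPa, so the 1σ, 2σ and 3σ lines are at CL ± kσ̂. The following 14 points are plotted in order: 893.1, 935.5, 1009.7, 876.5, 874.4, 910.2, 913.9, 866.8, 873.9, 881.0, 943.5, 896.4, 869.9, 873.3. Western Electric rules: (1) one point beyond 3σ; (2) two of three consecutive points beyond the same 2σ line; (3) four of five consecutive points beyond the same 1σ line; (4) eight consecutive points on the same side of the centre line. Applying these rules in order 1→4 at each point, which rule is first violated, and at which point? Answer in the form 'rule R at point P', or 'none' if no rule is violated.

Zone of each point (C = within 1σ̂, B = 1σ̂–2σ̂, A = 2σ̂–3σ̂, * = beyond 3σ̂; sign = side of CL): 1:+C, 2:+B, 3:+*, 4:-C, 5:-C, 6:+C, 7:+C, 8:-C, 9:-C, 10:-C, 11:+B, 12:+C, 13:-C, 14:-C
Rule 1 (one point beyond the 3σ limits) is satisfied at point 3.

rule 1 at point 3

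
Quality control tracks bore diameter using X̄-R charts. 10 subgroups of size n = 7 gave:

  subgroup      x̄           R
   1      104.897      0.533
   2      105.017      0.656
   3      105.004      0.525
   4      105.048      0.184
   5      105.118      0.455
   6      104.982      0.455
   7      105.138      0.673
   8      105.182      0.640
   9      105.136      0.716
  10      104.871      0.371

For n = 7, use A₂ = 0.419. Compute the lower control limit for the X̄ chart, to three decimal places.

104.821

X̄̄ = (104.897 + 105.017 + 105.004 + 105.048 + 105.118 + 104.982 + 105.138 + 105.182 + 105.136 + 104.871) / 10 = 1050.3930 / 10 = 105.0393
R̄ = (0.533 + 0.656 + 0.525 + 0.184 + 0.455 + 0.455 + 0.673 + 0.640 + 0.716 + 0.371) / 10 = 5.2080 / 10 = 0.5208
LCL = X̄̄ − A₂·R̄ = 105.0393 − 0.419 × 0.5208 = 104.8211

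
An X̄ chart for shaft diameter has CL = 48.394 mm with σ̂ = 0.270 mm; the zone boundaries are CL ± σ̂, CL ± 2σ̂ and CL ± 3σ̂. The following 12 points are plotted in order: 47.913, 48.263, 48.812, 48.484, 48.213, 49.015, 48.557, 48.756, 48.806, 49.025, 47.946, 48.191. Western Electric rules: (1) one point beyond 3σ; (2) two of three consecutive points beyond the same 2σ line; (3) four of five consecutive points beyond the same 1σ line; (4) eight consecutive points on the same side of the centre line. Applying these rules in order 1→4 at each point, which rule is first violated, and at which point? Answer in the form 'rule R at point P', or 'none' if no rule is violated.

Zone of each point (C = within 1σ̂, B = 1σ̂–2σ̂, A = 2σ̂–3σ̂, * = beyond 3σ̂; sign = side of CL): 1:-B, 2:-C, 3:+B, 4:+C, 5:-C, 6:+A, 7:+C, 8:+B, 9:+B, 10:+A, 11:-B, 12:-C
Rule 3 (four of five consecutive points beyond the same 1σ limit) is satisfied at point 10.

rule 3 at point 10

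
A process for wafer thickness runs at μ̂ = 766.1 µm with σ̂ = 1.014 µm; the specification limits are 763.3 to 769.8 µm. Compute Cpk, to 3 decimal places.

Cpu = (USL − μ̂) / (3σ̂) = (769.8 − 766.1) / (3 × 1.014) = 1.2163; Cpl = (μ̂ − LSL) / (3σ̂) = (766.1 − 763.3) / (3 × 1.014) = 0.9204; Cpk = min(Cpu, Cpl) = 0.9204

0.920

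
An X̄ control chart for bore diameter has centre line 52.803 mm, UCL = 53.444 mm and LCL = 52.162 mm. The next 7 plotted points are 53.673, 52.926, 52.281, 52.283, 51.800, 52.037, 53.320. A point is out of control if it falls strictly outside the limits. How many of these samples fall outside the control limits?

3

Compare each point to [52.162, 53.444]: sample 1 = 53.673 > UCL; sample 5 = 51.800 < LCL; sample 6 = 52.037 < LCL.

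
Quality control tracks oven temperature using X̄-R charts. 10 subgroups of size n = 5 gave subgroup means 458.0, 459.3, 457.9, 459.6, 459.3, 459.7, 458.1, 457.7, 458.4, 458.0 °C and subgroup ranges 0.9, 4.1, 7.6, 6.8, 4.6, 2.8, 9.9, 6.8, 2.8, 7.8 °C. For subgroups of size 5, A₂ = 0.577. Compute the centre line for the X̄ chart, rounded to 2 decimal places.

458.60

X̄̄ = (458.0 + 459.3 + 457.9 + 459.6 + 459.3 + 459.7 + 458.1 + 457.7 + 458.4 + 458.0) / 10 = 4586.0000 / 10 = 458.6000
CL = X̄̄ = 458.6000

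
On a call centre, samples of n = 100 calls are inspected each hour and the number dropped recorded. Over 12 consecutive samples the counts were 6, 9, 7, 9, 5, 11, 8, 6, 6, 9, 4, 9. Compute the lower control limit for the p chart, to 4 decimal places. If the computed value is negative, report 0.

0.0000

p̄ = Σdᵢ / (k·n) = 89 / (12 × 100) = 0.07417
LCL = p̄ − 3·√(p̄(1−p̄)/n) = 0.07417 − 3 × 0.02620 = -0.00445 → 0 (negative, so LCL = 0)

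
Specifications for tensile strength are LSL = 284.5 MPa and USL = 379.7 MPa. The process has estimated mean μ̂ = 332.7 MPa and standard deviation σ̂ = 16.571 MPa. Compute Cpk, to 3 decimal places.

Cpu = (USL − μ̂) / (3σ̂) = (379.7 − 332.7) / (3 × 16.571) = 0.9454; Cpl = (μ̂ − LSL) / (3σ̂) = (332.7 − 284.5) / (3 × 16.571) = 0.9696; Cpk = min(Cpu, Cpl) = 0.9454

0.945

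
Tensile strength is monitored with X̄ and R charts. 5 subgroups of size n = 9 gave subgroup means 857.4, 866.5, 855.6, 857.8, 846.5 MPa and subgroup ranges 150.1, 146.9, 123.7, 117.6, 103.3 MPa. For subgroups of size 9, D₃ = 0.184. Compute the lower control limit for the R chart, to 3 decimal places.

R̄ = (150.1 + 146.9 + 123.7 + 117.6 + 103.3) / 5 = 641.6000 / 5 = 128.3200
LCL_R = D₃·R̄ = 0.184 × 128.3200 = 23.6109

23.611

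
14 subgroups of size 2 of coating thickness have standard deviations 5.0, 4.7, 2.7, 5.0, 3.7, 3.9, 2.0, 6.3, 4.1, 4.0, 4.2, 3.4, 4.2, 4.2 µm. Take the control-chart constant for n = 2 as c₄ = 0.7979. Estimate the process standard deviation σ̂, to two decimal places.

5.14

s̄ = (5.0 + 4.7 + 2.7 + 5.0 + 3.7 + 3.9 + 2.0 + 6.3 + 4.1 + 4.0 + 4.2 + 3.4 + 4.2 + 4.2) / 14 = 4.1000
σ̂ = s̄ / c₄ = 4.1000 / 0.7979 = 5.1385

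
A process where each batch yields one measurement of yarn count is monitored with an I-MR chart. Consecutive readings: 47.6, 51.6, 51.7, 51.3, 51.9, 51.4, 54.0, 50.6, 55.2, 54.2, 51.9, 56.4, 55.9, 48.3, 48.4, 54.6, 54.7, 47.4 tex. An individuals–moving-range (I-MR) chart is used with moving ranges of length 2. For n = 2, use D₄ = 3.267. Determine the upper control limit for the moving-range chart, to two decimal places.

8.80

Moving ranges: 4.0, 0.1, 0.4, 0.6, 0.5, 2.6, 3.4, 4.6, 1.0, 2.3, 4.5, 0.5, 7.6, 0.1, 6.2, 0.1, 7.3; M̄R̄ = 45.8000 / 17 = 2.6941
UCL_MR = D₄·M̄R̄ = 3.267 × 2.6941 = 8.8017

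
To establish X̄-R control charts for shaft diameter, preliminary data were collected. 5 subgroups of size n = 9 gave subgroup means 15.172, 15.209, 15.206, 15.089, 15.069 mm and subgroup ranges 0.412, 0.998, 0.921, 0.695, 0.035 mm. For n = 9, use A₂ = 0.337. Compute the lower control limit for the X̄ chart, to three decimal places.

14.943

X̄̄ = (15.172 + 15.209 + 15.206 + 15.089 + 15.069) / 5 = 75.7450 / 5 = 15.1490
R̄ = (0.412 + 0.998 + 0.921 + 0.695 + 0.035) / 5 = 3.0610 / 5 = 0.6122
LCL = X̄̄ − A₂·R̄ = 15.1490 − 0.337 × 0.6122 = 14.9427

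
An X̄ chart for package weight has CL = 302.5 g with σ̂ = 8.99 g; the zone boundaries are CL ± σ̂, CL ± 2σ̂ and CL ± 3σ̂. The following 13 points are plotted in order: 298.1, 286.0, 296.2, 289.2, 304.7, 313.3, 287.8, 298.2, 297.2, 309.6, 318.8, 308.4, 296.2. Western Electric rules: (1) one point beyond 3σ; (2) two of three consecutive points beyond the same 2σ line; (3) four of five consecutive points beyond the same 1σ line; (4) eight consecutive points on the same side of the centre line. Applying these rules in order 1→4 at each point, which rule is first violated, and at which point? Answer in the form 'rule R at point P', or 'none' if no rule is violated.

Zone of each point (C = within 1σ̂, B = 1σ̂–2σ̂, A = 2σ̂–3σ̂, * = beyond 3σ̂; sign = side of CL): 1:-C, 2:-B, 3:-C, 4:-B, 5:+C, 6:+B, 7:-B, 8:-C, 9:-C, 10:+C, 11:+B, 12:+C, 13:-C
No rule fires across all 13 points.

none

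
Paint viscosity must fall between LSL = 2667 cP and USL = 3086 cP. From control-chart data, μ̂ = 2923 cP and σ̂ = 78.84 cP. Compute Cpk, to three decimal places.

0.689

Cpu = (USL − μ̂) / (3σ̂) = (3086 − 2923) / (3 × 78.84) = 0.6892; Cpl = (μ̂ − LSL) / (3σ̂) = (2923 − 2667) / (3 × 78.84) = 1.0824; Cpk = min(Cpu, Cpl) = 0.6892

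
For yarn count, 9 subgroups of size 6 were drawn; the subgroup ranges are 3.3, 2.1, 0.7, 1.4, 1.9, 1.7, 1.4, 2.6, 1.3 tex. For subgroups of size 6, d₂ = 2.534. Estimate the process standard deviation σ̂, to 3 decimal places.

0.719

R̄ = (3.3 + 2.1 + 0.7 + 1.4 + 1.9 + 1.7 + 1.4 + 2.6 + 1.3) / 9 = 1.8222
σ̂ = R̄ / d₂ = 1.8222 / 2.534 = 0.7191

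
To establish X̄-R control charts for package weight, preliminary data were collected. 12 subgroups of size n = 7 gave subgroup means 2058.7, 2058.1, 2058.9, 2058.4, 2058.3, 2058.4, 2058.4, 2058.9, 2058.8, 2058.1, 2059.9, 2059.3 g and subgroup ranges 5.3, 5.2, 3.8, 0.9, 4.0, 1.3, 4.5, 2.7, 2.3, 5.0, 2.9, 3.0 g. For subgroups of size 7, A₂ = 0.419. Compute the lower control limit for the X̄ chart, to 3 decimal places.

X̄̄ = (2058.7 + 2058.1 + 2058.9 + 2058.4 + 2058.3 + 2058.4 + 2058.4 + 2058.9 + 2058.8 + 2058.1 + 2059.9 + 2059.3) / 12 = 24704.2000 / 12 = 2058.6833
R̄ = (5.3 + 5.2 + 3.8 + 0.9 + 4.0 + 1.3 + 4.5 + 2.7 + 2.3 + 5.0 + 2.9 + 3.0) / 12 = 40.9000 / 12 = 3.4083
LCL = X̄̄ − A₂·R̄ = 2058.6833 − 0.419 × 3.4083 = 2057.2552

2057.255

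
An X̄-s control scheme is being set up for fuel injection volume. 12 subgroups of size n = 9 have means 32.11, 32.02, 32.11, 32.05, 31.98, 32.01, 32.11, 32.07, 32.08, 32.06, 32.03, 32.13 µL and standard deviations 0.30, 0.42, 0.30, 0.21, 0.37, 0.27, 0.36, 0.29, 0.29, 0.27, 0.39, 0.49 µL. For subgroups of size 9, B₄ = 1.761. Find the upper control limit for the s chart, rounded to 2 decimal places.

s̄ = (0.30 + 0.42 + 0.30 + 0.21 + 0.37 + 0.27 + 0.36 + 0.29 + 0.29 + 0.27 + 0.39 + 0.49) / 12 = 0.3300
UCL_s = B₄·s̄ = 1.761 × 0.3300 = 0.5811

0.58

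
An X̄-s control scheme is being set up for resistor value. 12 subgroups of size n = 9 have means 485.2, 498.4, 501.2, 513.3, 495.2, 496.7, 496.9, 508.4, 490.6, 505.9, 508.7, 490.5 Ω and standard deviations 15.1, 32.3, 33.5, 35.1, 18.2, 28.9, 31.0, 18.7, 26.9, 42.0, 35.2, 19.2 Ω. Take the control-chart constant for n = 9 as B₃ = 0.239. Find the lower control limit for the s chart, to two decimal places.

6.69

s̄ = (15.1 + 32.3 + 33.5 + 35.1 + 18.2 + 28.9 + 31.0 + 18.7 + 26.9 + 42.0 + 35.2 + 19.2) / 12 = 28.0083
LCL_s = B₃·s̄ = 0.239 × 28.0083 = 6.6940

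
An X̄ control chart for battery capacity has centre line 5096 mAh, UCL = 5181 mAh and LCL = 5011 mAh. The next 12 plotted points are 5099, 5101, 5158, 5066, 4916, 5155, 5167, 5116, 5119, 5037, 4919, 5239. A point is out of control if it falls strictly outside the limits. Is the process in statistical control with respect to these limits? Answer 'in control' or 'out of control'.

Compare each point to [5011, 5181]: sample 5 = 4916 < LCL; sample 11 = 4919 < LCL; sample 12 = 5239 > UCL.

out of control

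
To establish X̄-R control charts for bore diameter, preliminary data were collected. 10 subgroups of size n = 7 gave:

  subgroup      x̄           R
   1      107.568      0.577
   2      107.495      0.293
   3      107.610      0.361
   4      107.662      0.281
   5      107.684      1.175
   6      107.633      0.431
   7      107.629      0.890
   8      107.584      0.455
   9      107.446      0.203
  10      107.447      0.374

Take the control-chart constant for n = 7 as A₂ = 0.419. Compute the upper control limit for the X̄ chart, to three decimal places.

X̄̄ = (107.568 + 107.495 + 107.610 + 107.662 + 107.684 + 107.633 + 107.629 + 107.584 + 107.446 + 107.447) / 10 = 1075.7580 / 10 = 107.5758
R̄ = (0.577 + 0.293 + 0.361 + 0.281 + 1.175 + 0.431 + 0.890 + 0.455 + 0.203 + 0.374) / 10 = 5.0400 / 10 = 0.5040
UCL = X̄̄ + A₂·R̄ = 107.5758 + 0.419 × 0.5040 = 107.7870

107.787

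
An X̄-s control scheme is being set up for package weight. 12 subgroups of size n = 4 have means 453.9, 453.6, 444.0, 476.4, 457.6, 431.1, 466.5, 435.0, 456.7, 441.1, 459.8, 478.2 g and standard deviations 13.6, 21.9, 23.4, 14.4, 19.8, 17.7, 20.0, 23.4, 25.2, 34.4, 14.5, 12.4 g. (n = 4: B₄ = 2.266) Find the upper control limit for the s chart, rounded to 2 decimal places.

45.45

s̄ = (13.6 + 21.9 + 23.4 + 14.4 + 19.8 + 17.7 + 20.0 + 23.4 + 25.2 + 34.4 + 14.5 + 12.4) / 12 = 20.0583
UCL_s = B₄·s̄ = 2.266 × 20.0583 = 45.4522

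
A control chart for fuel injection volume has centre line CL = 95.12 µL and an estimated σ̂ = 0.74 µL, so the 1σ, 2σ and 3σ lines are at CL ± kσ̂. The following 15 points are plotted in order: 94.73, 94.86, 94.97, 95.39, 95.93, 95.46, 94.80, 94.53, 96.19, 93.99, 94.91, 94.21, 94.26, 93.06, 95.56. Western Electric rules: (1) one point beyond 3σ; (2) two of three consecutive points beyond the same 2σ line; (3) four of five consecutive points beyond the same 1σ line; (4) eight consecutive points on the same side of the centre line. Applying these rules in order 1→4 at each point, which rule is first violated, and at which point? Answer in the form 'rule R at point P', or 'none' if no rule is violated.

Zone of each point (C = within 1σ̂, B = 1σ̂–2σ̂, A = 2σ̂–3σ̂, * = beyond 3σ̂; sign = side of CL): 1:-C, 2:-C, 3:-C, 4:+C, 5:+B, 6:+C, 7:-C, 8:-C, 9:+B, 10:-B, 11:-C, 12:-B, 13:-B, 14:-A, 15:+C
Rule 3 (four of five consecutive points beyond the same 1σ limit) is satisfied at point 14.

rule 3 at point 14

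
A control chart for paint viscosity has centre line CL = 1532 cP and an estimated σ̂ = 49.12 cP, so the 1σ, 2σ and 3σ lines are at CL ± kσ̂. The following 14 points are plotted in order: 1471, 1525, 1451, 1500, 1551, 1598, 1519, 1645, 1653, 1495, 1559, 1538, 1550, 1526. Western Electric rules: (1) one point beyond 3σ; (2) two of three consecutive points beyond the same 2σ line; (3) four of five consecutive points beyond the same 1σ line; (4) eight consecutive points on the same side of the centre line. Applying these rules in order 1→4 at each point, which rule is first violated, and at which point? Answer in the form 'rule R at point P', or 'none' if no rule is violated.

Zone of each point (C = within 1σ̂, B = 1σ̂–2σ̂, A = 2σ̂–3σ̂, * = beyond 3σ̂; sign = side of CL): 1:-B, 2:-C, 3:-B, 4:-C, 5:+C, 6:+B, 7:-C, 8:+A, 9:+A, 10:-C, 11:+C, 12:+C, 13:+C, 14:-C
Rule 2 (two of three consecutive points beyond the same 2σ limit) is satisfied at point 9.

rule 2 at point 9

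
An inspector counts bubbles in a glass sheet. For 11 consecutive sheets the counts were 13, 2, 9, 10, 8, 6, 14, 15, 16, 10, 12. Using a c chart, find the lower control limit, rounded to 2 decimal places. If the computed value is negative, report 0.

c̄ = (13 + 2 + 9 + 10 + 8 + 6 + 14 + 15 + 16 + 10 + 12) / 11 = 115 / 11 = 10.4545
LCL = c̄ − 3√c̄ = 10.4545 − 3 × 3.2333 = 0.7545

0.75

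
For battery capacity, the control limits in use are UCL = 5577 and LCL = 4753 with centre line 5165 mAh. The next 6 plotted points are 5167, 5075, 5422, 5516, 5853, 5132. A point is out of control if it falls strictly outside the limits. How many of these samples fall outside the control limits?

1

Compare each point to [4753, 5577]: sample 5 = 5853 > UCL.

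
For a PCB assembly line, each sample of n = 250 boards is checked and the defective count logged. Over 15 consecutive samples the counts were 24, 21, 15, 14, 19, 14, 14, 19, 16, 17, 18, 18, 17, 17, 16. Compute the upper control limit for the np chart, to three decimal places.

29.294

p̄ = Σdᵢ / (k·n) = 259 / (15 × 250) = 0.06907
UCL = np̄ + 3·√(np̄(1−p̄)) = 17.2667 + 3 × √(17.2667×0.93093) = 17.2667 + 3 × 4.0093 = 29.2944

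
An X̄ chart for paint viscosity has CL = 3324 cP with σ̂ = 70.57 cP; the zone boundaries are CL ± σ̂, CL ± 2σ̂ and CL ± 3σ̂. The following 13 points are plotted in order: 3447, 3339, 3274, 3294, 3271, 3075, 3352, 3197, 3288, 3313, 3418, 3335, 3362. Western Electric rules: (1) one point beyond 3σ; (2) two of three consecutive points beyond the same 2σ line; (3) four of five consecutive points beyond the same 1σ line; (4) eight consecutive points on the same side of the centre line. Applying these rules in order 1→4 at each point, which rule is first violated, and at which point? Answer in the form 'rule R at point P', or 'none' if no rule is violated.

Zone of each point (C = within 1σ̂, B = 1σ̂–2σ̂, A = 2σ̂–3σ̂, * = beyond 3σ̂; sign = side of CL): 1:+B, 2:+C, 3:-C, 4:-C, 5:-C, 6:-*, 7:+C, 8:-B, 9:-C, 10:-C, 11:+B, 12:+C, 13:+C
Rule 1 (one point beyond the 3σ limits) is satisfied at point 6.

rule 1 at point 6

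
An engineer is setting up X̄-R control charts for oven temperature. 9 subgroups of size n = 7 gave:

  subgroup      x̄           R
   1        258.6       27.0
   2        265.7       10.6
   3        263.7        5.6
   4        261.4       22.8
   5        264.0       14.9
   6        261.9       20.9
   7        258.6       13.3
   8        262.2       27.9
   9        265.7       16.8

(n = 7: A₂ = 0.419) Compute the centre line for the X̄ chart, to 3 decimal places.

X̄̄ = (258.6 + 265.7 + 263.7 + 261.4 + 264.0 + 261.9 + 258.6 + 262.2 + 265.7) / 9 = 2361.8000 / 9 = 262.4222
CL = X̄̄ = 262.4222

262.422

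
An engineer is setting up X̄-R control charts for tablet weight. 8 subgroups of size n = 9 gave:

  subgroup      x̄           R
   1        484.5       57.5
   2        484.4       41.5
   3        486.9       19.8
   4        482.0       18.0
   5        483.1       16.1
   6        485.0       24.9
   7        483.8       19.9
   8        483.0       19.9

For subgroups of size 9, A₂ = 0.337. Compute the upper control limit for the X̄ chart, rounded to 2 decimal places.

493.25

X̄̄ = (484.5 + 484.4 + 486.9 + 482.0 + 483.1 + 485.0 + 483.8 + 483.0) / 8 = 3872.7000 / 8 = 484.0875
R̄ = (57.5 + 41.5 + 19.8 + 18.0 + 16.1 + 24.9 + 19.9 + 19.9) / 8 = 217.6000 / 8 = 27.2000
UCL = X̄̄ + A₂·R̄ = 484.0875 + 0.337 × 27.2000 = 493.2539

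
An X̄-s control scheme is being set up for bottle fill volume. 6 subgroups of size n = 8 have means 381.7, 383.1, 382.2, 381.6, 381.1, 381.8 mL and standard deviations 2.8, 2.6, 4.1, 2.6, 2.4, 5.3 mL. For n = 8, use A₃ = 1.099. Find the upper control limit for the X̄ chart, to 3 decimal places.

385.543

X̄̄ = (381.7 + 383.1 + 382.2 + 381.6 + 381.1 + 381.8) / 6 = 381.9167
s̄ = (2.8 + 2.6 + 4.1 + 2.6 + 2.4 + 5.3) / 6 = 3.3000
UCL = X̄̄ + A₃·s̄ = 381.9167 + 1.099 × 3.3000 = 385.5434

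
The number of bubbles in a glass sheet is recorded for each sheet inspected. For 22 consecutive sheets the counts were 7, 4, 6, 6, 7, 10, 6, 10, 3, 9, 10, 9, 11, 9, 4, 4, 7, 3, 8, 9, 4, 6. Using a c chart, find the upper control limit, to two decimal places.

c̄ = (7 + 4 + 6 + 6 + 7 + 10 + 6 + 10 + 3 + 9 + 10 + 9 + 11 + 9 + 4 + 4 + 7 + 3 + 8 + 9 + 4 + 6) / 22 = 152 / 22 = 6.9091
UCL = c̄ + 3√c̄ = 6.9091 + 3 × √6.9091 = 6.9091 + 3 × 2.6285 = 14.7946

14.79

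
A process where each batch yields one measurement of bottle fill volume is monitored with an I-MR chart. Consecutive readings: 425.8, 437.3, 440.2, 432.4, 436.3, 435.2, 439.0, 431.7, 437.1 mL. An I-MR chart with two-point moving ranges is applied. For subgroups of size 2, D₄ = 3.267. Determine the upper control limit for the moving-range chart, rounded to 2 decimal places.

Moving ranges: 11.5, 2.9, 7.8, 3.9, 1.1, 3.8, 7.3, 5.4; M̄R̄ = 43.7000 / 8 = 5.4625
UCL_MR = D₄·M̄R̄ = 3.267 × 5.4625 = 17.8460

17.85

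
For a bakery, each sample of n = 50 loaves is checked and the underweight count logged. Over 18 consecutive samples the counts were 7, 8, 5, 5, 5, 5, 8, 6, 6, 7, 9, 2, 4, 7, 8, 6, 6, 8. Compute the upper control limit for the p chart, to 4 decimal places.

p̄ = Σdᵢ / (k·n) = 112 / (18 × 50) = 0.12444
UCL = p̄ + 3·√(p̄(1−p̄)/n) = 0.12444 + 3 × √(0.12444×0.87556/50) = 0.12444 + 3 × 0.04668 = 0.26449

0.2645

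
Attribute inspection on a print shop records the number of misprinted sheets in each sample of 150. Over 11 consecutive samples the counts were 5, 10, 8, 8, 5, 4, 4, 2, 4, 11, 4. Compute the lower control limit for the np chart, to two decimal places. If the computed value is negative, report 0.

p̄ = Σdᵢ / (k·n) = 65 / (11 × 150) = 0.03939
LCL = np̄ − 3·√(np̄(1−p̄)) = 5.9091 − 3 × 2.3825 = -1.2384 → 0 (negative, so LCL = 0)

0.00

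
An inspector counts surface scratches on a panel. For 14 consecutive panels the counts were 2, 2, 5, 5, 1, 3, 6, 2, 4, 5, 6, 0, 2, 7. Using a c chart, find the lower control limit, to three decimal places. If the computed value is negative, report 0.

0.000

c̄ = (2 + 2 + 5 + 5 + 1 + 3 + 6 + 2 + 4 + 5 + 6 + 0 + 2 + 7) / 14 = 50 / 14 = 3.5714
LCL = c̄ − 3√c̄ = 3.5714 − 3 × 1.8898 = -2.0980 → 0 (cannot be negative)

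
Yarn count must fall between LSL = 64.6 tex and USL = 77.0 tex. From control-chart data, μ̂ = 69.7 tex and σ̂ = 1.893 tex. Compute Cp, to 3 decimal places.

1.092

Cp = (USL − LSL) / (6σ̂) = (77.0 − 64.6) / (6 × 1.893) = 12.4000 / 11.3580 = 1.0917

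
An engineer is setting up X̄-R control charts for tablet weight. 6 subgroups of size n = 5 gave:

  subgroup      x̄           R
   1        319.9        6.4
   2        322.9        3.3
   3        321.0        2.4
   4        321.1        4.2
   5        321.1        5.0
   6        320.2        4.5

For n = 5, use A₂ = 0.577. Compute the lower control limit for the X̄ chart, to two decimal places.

318.55

X̄̄ = (319.9 + 322.9 + 321.0 + 321.1 + 321.1 + 320.2) / 6 = 1926.2000 / 6 = 321.0333
R̄ = (6.4 + 3.3 + 2.4 + 4.2 + 5.0 + 4.5) / 6 = 25.8000 / 6 = 4.3000
LCL = X̄̄ − A₂·R̄ = 321.0333 − 0.577 × 4.3000 = 318.5522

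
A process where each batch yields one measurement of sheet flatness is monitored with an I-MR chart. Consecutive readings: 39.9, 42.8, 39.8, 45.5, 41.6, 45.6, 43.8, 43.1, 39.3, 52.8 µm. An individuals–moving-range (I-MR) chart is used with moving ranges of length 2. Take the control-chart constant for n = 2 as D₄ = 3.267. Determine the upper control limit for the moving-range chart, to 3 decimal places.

Moving ranges: 2.9, 3.0, 5.7, 3.9, 4.0, 1.8, 0.7, 3.8, 13.5; M̄R̄ = 39.3000 / 9 = 4.3667
UCL_MR = D₄·M̄R̄ = 3.267 × 4.3667 = 14.2659

14.266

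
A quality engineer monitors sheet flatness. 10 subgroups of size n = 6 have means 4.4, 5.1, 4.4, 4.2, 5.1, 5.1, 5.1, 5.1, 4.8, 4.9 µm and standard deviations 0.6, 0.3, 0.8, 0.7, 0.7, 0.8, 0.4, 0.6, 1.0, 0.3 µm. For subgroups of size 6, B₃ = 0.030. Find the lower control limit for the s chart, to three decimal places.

s̄ = (0.6 + 0.3 + 0.8 + 0.7 + 0.7 + 0.8 + 0.4 + 0.6 + 1.0 + 0.3) / 10 = 0.6200
LCL_s = B₃·s̄ = 0.030 × 0.6200 = 0.0186

0.019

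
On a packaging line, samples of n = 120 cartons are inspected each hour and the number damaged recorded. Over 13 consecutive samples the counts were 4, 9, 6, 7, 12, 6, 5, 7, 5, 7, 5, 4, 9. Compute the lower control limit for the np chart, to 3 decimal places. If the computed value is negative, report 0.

0.000

p̄ = Σdᵢ / (k·n) = 86 / (13 × 120) = 0.05513
LCL = np̄ − 3·√(np̄(1−p̄)) = 6.6154 − 3 × 2.5001 = -0.8850 → 0 (negative, so LCL = 0)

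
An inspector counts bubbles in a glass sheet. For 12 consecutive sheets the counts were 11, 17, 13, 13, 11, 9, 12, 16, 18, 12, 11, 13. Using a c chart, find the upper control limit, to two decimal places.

c̄ = (11 + 17 + 13 + 13 + 11 + 9 + 12 + 16 + 18 + 12 + 11 + 13) / 12 = 156 / 12 = 13.0000
UCL = c̄ + 3√c̄ = 13.0000 + 3 × √13.0000 = 13.0000 + 3 × 3.6056 = 23.8167

23.82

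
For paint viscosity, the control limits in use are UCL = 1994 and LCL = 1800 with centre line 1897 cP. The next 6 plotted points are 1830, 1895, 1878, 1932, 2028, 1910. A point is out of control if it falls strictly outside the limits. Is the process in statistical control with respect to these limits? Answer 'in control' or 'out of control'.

Compare each point to [1800, 1994]: sample 5 = 2028 > UCL.

out of control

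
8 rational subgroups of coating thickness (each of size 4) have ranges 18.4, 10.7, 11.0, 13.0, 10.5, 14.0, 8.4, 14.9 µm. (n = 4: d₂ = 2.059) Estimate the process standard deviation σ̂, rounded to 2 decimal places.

6.13

R̄ = (18.4 + 10.7 + 11.0 + 13.0 + 10.5 + 14.0 + 8.4 + 14.9) / 8 = 12.6125
σ̂ = R̄ / d₂ = 12.6125 / 2.059 = 6.1255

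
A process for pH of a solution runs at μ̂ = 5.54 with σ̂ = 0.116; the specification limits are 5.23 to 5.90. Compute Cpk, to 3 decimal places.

Cpu = (USL − μ̂) / (3σ̂) = (5.90 − 5.54) / (3 × 0.116) = 1.0345; Cpl = (μ̂ − LSL) / (3σ̂) = (5.54 − 5.23) / (3 × 0.116) = 0.8908; Cpk = min(Cpu, Cpl) = 0.8908

0.891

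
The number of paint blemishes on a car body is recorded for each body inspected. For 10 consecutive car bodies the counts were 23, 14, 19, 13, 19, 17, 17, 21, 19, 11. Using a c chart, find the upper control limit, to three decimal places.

c̄ = (23 + 14 + 19 + 13 + 19 + 17 + 17 + 21 + 19 + 11) / 10 = 173 / 10 = 17.3000
UCL = c̄ + 3√c̄ = 17.3000 + 3 × √17.3000 = 17.3000 + 3 × 4.1593 = 29.7780

29.778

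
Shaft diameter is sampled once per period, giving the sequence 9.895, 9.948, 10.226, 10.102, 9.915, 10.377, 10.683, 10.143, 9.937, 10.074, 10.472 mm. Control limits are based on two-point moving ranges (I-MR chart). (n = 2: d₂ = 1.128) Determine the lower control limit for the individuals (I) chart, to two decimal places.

9.45

X̄ = (9.895 + 9.948 + 10.226 + 10.102 + 9.915 + 10.377 + 10.683 + 10.143 + 9.937 + 10.074 + 10.472) / 11 = 10.1611
Moving ranges: 0.053, 0.278, 0.124, 0.187, 0.462, 0.306, 0.540, 0.206, 0.137, 0.398; M̄R̄ = 2.6910 / 10 = 0.2691
LCL = X̄ − 3·M̄R̄/d₂ = 10.1611 − 3 × 0.2691 / 1.128 = 9.4454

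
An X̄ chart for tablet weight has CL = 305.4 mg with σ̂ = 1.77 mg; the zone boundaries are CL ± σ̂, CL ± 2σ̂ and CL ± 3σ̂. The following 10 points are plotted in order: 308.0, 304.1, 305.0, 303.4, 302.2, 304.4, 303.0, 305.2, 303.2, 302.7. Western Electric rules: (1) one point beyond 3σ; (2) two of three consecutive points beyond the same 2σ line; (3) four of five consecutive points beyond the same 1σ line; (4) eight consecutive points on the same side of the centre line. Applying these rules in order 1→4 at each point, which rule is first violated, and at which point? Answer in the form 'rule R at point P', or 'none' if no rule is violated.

Zone of each point (C = within 1σ̂, B = 1σ̂–2σ̂, A = 2σ̂–3σ̂, * = beyond 3σ̂; sign = side of CL): 1:+B, 2:-C, 3:-C, 4:-B, 5:-B, 6:-C, 7:-B, 8:-C, 9:-B, 10:-B
Rule 4 (eight consecutive points on the same side of the centre line) is satisfied at point 9.

rule 4 at point 9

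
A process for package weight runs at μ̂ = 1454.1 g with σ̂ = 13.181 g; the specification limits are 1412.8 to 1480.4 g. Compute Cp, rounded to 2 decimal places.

0.85

Cp = (USL − LSL) / (6σ̂) = (1480.4 − 1412.8) / (6 × 13.181) = 67.6000 / 79.0860 = 0.8548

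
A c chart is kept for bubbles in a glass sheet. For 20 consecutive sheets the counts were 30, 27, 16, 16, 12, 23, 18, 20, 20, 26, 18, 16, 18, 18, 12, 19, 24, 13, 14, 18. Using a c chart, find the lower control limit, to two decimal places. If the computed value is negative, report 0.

c̄ = (30 + 27 + 16 + 16 + 12 + 23 + 18 + 20 + 20 + 26 + 18 + 16 + 18 + 18 + 12 + 19 + 24 + 13 + 14 + 18) / 20 = 378 / 20 = 18.9000
LCL = c̄ − 3√c̄ = 18.9000 − 3 × 4.3474 = 5.8578

5.86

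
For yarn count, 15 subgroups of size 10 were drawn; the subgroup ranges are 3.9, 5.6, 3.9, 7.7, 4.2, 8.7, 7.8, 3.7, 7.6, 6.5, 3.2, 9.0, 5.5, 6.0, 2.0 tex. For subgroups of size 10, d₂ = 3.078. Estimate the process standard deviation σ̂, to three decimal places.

1.848

R̄ = (3.9 + 5.6 + 3.9 + 7.7 + 4.2 + 8.7 + 7.8 + 3.7 + 7.6 + 6.5 + 3.2 + 9.0 + 5.5 + 6.0 + 2.0) / 15 = 5.6867
σ̂ = R̄ / d₂ = 5.6867 / 3.078 = 1.8475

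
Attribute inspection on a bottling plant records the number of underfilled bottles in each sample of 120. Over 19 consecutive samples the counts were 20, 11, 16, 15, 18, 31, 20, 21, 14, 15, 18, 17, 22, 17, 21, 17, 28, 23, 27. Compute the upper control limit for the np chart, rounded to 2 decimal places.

31.66

p̄ = Σdᵢ / (k·n) = 371 / (19 × 120) = 0.16272
UCL = np̄ + 3·√(np̄(1−p̄)) = 19.5263 + 3 × √(19.5263×0.83728) = 19.5263 + 3 × 4.0434 = 31.6565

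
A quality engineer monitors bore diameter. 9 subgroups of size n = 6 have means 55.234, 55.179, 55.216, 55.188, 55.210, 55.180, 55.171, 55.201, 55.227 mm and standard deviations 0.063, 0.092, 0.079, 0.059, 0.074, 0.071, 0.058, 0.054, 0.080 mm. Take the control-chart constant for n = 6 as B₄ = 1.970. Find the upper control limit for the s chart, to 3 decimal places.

0.138

s̄ = (0.063 + 0.092 + 0.079 + 0.059 + 0.074 + 0.071 + 0.058 + 0.054 + 0.080) / 9 = 0.0700
UCL_s = B₄·s̄ = 1.970 × 0.0700 = 0.1379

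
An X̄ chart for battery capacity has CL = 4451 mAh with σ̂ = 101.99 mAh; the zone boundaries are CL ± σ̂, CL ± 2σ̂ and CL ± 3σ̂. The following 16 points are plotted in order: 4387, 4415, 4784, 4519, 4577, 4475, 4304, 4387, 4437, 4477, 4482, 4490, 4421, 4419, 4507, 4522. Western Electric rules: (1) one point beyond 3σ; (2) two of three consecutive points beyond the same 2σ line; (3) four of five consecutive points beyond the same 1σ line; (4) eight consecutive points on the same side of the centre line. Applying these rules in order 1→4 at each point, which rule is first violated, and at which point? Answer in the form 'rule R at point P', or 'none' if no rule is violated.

rule 1 at point 3

Zone of each point (C = within 1σ̂, B = 1σ̂–2σ̂, A = 2σ̂–3σ̂, * = beyond 3σ̂; sign = side of CL): 1:-C, 2:-C, 3:+*, 4:+C, 5:+B, 6:+C, 7:-B, 8:-C, 9:-C, 10:+C, 11:+C, 12:+C, 13:-C, 14:-C, 15:+C, 16:+C
Rule 1 (one point beyond the 3σ limits) is satisfied at point 3.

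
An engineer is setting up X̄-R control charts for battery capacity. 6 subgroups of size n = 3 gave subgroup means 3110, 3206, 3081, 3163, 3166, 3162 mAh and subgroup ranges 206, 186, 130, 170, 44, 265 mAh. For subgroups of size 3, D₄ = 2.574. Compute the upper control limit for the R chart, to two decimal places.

429.43

R̄ = (206 + 186 + 130 + 170 + 44 + 265) / 6 = 1001.0000 / 6 = 166.8333
UCL_R = D₄·R̄ = 2.574 × 166.8333 = 429.4290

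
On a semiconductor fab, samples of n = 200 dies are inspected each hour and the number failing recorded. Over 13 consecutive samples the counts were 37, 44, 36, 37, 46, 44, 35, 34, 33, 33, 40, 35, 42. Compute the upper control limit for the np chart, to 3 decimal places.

p̄ = Σdᵢ / (k·n) = 496 / (13 × 200) = 0.19077
UCL = np̄ + 3·√(np̄(1−p̄)) = 38.1538 + 3 × √(38.1538×0.80923) = 38.1538 + 3 × 5.5566 = 54.8235

54.824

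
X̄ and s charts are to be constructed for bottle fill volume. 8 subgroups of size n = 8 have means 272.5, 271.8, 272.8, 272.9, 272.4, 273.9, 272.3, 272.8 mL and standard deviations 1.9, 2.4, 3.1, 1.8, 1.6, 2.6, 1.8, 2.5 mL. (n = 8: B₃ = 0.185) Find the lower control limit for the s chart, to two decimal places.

s̄ = (1.9 + 2.4 + 3.1 + 1.8 + 1.6 + 2.6 + 1.8 + 2.5) / 8 = 2.2125
LCL_s = B₃·s̄ = 0.185 × 2.2125 = 0.4093

0.41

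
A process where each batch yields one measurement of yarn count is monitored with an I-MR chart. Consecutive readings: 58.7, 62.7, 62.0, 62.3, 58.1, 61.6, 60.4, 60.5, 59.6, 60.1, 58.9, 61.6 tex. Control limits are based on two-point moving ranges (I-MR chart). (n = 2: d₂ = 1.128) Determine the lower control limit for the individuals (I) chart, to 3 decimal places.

55.875

X̄ = (58.7 + 62.7 + 62.0 + 62.3 + 58.1 + 61.6 + 60.4 + 60.5 + 59.6 + 60.1 + 58.9 + 61.6) / 12 = 60.5417
Moving ranges: 4.0, 0.7, 0.3, 4.2, 3.5, 1.2, 0.1, 0.9, 0.5, 1.2, 2.7; M̄R̄ = 19.3000 / 11 = 1.7545
LCL = X̄ − 3·M̄R̄/d₂ = 60.5417 − 3 × 1.7545 / 1.128 = 55.8753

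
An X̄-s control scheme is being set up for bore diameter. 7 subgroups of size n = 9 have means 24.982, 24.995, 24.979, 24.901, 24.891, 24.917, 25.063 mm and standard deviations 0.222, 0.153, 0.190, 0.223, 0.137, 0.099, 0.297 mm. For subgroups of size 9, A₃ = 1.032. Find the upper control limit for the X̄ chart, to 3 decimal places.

X̄̄ = (24.982 + 24.995 + 24.979 + 24.901 + 24.891 + 24.917 + 25.063) / 7 = 24.9611
s̄ = (0.222 + 0.153 + 0.190 + 0.223 + 0.137 + 0.099 + 0.297) / 7 = 0.1887
UCL = X̄̄ + A₃·s̄ = 24.9611 + 1.032 × 0.1887 = 25.1559

25.156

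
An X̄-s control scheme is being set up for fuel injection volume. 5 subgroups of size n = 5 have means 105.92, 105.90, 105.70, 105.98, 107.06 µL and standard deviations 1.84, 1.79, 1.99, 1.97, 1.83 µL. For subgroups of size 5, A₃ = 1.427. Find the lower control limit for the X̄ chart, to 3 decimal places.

103.424

X̄̄ = (105.92 + 105.90 + 105.70 + 105.98 + 107.06) / 5 = 106.1120
s̄ = (1.84 + 1.79 + 1.99 + 1.97 + 1.83) / 5 = 1.8840
LCL = X̄̄ − A₃·s̄ = 106.1120 − 1.427 × 1.8840 = 103.4235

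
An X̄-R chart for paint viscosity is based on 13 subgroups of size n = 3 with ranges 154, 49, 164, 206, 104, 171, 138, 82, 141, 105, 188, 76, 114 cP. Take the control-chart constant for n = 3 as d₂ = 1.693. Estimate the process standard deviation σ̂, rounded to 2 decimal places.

76.88

R̄ = (154 + 49 + 164 + 206 + 104 + 171 + 138 + 82 + 141 + 105 + 188 + 76 + 114) / 13 = 130.1538
σ̂ = R̄ / d₂ = 130.1538 / 1.693 = 76.8776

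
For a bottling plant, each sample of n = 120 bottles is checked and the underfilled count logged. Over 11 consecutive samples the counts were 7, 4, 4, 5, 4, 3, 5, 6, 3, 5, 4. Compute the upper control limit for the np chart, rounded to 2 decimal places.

10.82

p̄ = Σdᵢ / (k·n) = 50 / (11 × 120) = 0.03788
UCL = np̄ + 3·√(np̄(1−p̄)) = 4.5455 + 3 × √(4.5455×0.96212) = 4.5455 + 3 × 2.0912 = 10.8192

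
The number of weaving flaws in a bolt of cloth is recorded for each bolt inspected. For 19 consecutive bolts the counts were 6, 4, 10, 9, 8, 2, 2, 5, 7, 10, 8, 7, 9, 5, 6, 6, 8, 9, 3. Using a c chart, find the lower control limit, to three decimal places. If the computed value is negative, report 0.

c̄ = (6 + 4 + 10 + 9 + 8 + 2 + 2 + 5 + 7 + 10 + 8 + 7 + 9 + 5 + 6 + 6 + 8 + 9 + 3) / 19 = 124 / 19 = 6.5263
LCL = c̄ − 3√c̄ = 6.5263 − 3 × 2.5547 = -1.1377 → 0 (cannot be negative)

0.000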